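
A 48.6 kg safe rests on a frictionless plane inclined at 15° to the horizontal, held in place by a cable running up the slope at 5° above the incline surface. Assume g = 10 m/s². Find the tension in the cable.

T ≈ 126 N

Take axes along and perpendicular to the incline. Weight components: W sin 15° = 125.8 N down-slope, W cos 15° = 469.4 N into the surface.
Along incline: T cos 5° = W sin 15° → T = 126.3 N.
Perpendicular: N = W cos 15° − T sin 5° = 458.4 N.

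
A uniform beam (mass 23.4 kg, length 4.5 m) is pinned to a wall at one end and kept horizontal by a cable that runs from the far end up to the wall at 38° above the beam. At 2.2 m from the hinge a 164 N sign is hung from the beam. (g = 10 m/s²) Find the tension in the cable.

T ≈ 320 N

Take torques about the hinge: T sin 38° · 4.5 = 23.4×10×2.25 + 164×2.2 = 887.3 N·m.
So T = 887.3 / (0.6157 × 4.5) = 320.27 N.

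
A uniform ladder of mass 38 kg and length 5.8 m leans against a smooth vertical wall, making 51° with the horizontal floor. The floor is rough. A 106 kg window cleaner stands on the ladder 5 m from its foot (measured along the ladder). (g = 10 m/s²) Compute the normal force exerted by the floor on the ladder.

N_floor ≈ 1440 N

ΣF_y = 0: N_floor = 38×10 + 106×10 = 1440 N.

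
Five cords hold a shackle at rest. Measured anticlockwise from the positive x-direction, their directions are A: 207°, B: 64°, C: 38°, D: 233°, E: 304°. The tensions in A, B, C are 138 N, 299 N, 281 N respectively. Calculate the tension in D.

Resolve: ΣF_x = 138 cos 207° + 299 cos 64° + 281 cos 38° + T_D cos 233° + T_E cos 304° = 0.
        ΣF_y = 138 sin 207° + 299 sin 64° + 281 sin 38° + T_D sin 233° + T_E sin 304° = 0.
The known terms sum to (229.5, 379.1) N, so -0.6018 T_D + 0.5592 T_E = -229.5 and -0.7986 T_D − 0.8290 T_E = -379.1.
Solving simultaneously: T_D = 425.5 N, T_E = 47.40 N.

T_D ≈ 425 N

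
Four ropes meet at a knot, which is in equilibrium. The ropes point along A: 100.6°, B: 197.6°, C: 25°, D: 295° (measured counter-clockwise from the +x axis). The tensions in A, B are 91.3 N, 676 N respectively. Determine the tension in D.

Resolve: ΣF_x = 91.3 cos 100.6° + 676 cos 197.6° + T_C cos 25° + T_D cos 295° = 0.
        ΣF_y = 91.3 sin 100.6° + 676 sin 197.6° + T_C sin 25° + T_D sin 295° = 0.
The known terms sum to (-661.2, -114.7) N, so 0.9063 T_C + 0.4226 T_D = 661.2 and 0.4226 T_C − 0.9063 T_D = 114.7.
Solving simultaneously: T_C = 647.7 N, T_D = 175.5 N.

T_D ≈ 175 N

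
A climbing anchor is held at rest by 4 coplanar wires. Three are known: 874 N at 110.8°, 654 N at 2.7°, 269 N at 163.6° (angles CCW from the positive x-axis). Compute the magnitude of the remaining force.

Sum the known components: ΣF_x = 84.86 N, ΣF_y = 923.8 N.
For equilibrium the remaining force must supply (−ΣF_x, −ΣF_y) = (-84.86, -923.8) N.
Magnitude = √((-84.86)² + (-923.8)²) = 927.7 N; direction = atan2(-923.8, -84.86) = 264.8°.

F ≈ 928 N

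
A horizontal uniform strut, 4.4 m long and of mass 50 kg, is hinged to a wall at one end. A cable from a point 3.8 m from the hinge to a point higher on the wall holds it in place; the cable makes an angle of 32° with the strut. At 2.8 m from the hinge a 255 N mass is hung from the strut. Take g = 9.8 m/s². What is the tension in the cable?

T ≈ 890 N

Take torques about the hinge: T sin 32° · 3.8 = 50×9.8×2.2 + 255×2.8 = 1792 N·m.
So T = 1792 / (0.5299 × 3.8) = 889.91 N.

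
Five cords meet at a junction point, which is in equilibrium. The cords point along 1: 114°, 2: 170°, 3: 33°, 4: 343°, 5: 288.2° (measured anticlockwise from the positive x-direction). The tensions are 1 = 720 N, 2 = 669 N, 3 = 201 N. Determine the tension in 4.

Resolve: ΣF_x = 720 cos 114° + 669 cos 170° + 201 cos 33° + T_4 cos 343° + T_5 cos 288.2° = 0.
        ΣF_y = 720 sin 114° + 669 sin 170° + 201 sin 33° + T_4 sin 343° + T_5 sin 288.2° = 0.
The known terms sum to (-783.1, 883.4) N, so 0.9563 T_4 + 0.3123 T_5 = 783.1 and -0.2924 T_4 − 0.9500 T_5 = -883.4.
Solving simultaneously: T_4 = 572.8 N, T_5 = 753.6 N.

T_4 ≈ 573 N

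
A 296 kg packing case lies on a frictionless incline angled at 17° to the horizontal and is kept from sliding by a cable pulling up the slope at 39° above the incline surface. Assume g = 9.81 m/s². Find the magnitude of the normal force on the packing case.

N ≈ 2090 N

Take axes along and perpendicular to the incline. Weight components: W sin 17° = 849 N down-slope, W cos 17° = 2777 N into the surface.
Along incline: T cos 39° = W sin 17° → T = 1092 N.
Perpendicular: N = W cos 17° − T sin 39° = 2089 N.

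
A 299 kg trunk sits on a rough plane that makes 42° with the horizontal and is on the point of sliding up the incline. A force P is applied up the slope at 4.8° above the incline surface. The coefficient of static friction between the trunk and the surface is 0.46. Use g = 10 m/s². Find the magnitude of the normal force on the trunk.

N ≈ 1980 N

On the verge of sliding up the incline, friction equals μN and acts down the slope.
Perpendicular: N + P sin 4.8° = W cos 42° = 2222 N.
Along incline: P cos 4.8° = W sin 42° + μN  with W sin 42° = 2001 N.
Solving the pair for P and N: P = 2921 N, N = 1978 N (and f = μN = 909.7 N).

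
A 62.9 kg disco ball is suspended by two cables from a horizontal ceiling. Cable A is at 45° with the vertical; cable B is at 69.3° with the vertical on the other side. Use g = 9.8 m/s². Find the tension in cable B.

T_B ≈ 478 N

Angles from the horizontal: cable A is 90° − 45° = 45°, cable B is 90° − 69.3° = 20.7°.
Weight W = 62.9 × 9.8 = 616.4 N acts straight down.
Horizontal: T_A cos 45° = T_B cos 20.7°  →  T_A = 1.323 T_B.
Vertical: T_A sin 45° + T_B sin 20.7° = 616.4.
Substituting the horizontal relation into the vertical equation gives 1.289 T_B = 616.4, so T_B = 478.2 N.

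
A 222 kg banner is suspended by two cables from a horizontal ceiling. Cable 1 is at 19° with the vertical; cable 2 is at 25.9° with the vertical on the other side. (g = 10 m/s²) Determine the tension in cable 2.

Angles from the horizontal: cable 1 is 90° − 19° = 71°, cable 2 is 90° − 25.9° = 64.1°.
Weight W = 222 × 10 = 2220 N acts straight down.
Horizontal: T_1 cos 71° = T_2 cos 64.1°  →  T_1 = 1.342 T_2.
Vertical: T_1 sin 71° + T_2 sin 64.1° = 2220.
Substituting the horizontal relation into the vertical equation gives 2.168 T_2 = 2220, so T_2 = 1024 N.

T_2 ≈ 1020 N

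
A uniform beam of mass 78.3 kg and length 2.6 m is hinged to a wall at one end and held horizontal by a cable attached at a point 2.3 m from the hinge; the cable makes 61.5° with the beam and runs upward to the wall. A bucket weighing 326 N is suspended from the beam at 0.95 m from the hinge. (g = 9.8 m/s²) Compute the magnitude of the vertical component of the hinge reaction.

Take torques about the hinge: T sin 61.5° · 2.3 = 78.3×9.8×1.3 + 326×0.95 = 1307.2 N·m.
So T = 1307.2 / (0.8788 × 2.3) = 646.74 N.
ΣF_y = 0: H_y = (78.3×9.8 + 326) − T sin 61.5° = 1093.3 − 568.37 = 524.97 N.

|H_y| ≈ 525 N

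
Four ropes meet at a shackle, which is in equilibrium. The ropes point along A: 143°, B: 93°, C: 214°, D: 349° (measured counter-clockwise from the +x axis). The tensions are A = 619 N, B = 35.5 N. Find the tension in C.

T_C ≈ 432 N

Resolve: ΣF_x = 619 cos 143° + 35.5 cos 93° + T_C cos 214° + T_D cos 349° = 0.
        ΣF_y = 619 sin 143° + 35.5 sin 93° + T_C sin 214° + T_D sin 349° = 0.
The known terms sum to (-496.2, 408) N, so -0.8290 T_C + 0.9816 T_D = 496.2 and -0.5592 T_C − 0.1908 T_D = -408.
Solving simultaneously: T_C = 432.5 N, T_D = 870.7 N.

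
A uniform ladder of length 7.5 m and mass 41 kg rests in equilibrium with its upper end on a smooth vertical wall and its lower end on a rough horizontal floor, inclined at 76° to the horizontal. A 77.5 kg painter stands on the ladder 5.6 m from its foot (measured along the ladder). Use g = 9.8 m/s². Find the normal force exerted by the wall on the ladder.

Torques about the foot: N_wall · 7.5 sin 76° = 41×9.8×3.75 cos 76° + 77.5×9.8×5.6 cos 76° → N_wall = 191.48 N.

N_wall ≈ 191 N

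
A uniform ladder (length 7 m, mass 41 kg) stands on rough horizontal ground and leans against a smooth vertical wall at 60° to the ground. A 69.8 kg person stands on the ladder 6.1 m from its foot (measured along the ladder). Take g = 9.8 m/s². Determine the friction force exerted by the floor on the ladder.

Torques about the foot: N_wall · 7 sin 60° = 41×9.8×3.5 cos 60° + 69.8×9.8×6.1 cos 60° → N_wall = 460.14 N.
ΣF_x = 0: f_floor = N_wall = 460.14 N.

f ≈ 460 N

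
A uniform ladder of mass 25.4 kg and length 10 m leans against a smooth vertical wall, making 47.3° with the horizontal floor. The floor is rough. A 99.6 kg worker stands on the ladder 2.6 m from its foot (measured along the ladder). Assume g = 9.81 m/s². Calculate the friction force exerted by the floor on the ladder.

Torques about the foot: N_wall · 10 sin 47.3° = 25.4×9.81×5 cos 47.3° + 99.6×9.81×2.6 cos 47.3° → N_wall = 349.39 N.
ΣF_x = 0: f_floor = N_wall = 349.39 N.

f ≈ 349 N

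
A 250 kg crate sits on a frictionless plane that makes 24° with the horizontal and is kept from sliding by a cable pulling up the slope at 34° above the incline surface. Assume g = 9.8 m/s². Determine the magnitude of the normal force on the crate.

N ≈ 1570 N

Take axes along and perpendicular to the incline. Weight components: W sin 24° = 996.5 N down-slope, W cos 24° = 2238 N into the surface.
Along incline: T cos 34° = W sin 24° → T = 1202 N.
Perpendicular: N = W cos 24° − T sin 34° = 1566 N.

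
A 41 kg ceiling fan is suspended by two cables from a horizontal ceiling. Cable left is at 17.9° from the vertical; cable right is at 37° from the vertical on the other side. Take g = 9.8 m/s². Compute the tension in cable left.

Angles from the horizontal: cable left is 90° − 17.9° = 72.1°, cable right is 90° − 37° = 53°.
Weight W = 41 × 9.8 = 401.8 N acts straight down.
Horizontal: T_left cos 72.1° = T_right cos 53°  →  T_right = 0.5107 T_left.
Vertical: T_left sin 72.1° + T_right sin 53° = 401.8.
Substituting the horizontal relation into the vertical equation gives 1.359 T_left = 401.8, so T_left = 295.6 N.

T_left ≈ 296 N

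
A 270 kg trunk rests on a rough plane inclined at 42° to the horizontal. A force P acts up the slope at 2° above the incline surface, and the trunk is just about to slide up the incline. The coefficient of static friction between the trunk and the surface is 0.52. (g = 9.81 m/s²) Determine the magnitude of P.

On the verge of sliding up the incline, friction equals μN and acts down the slope.
Perpendicular: N + P sin 2° = W cos 42° = 1968 N.
Along incline: P cos 2° = W sin 42° + μN  with W sin 42° = 1772 N.
Solving the pair for P and N: P = 2748 N, N = 1872 N (and f = μN = 973.7 N).

P ≈ 2750 N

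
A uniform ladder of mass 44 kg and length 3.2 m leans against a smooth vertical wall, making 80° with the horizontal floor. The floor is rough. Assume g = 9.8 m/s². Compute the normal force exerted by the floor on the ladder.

ΣF_y = 0: N_floor = 44×9.8 = 431.2 N.

N_floor ≈ 431 N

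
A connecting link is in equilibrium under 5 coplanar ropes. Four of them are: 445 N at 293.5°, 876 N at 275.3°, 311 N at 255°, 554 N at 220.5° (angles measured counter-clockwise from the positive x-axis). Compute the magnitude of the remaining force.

F ≈ 1960 N

Sum the known components: ΣF_x = -243.4 N, ΣF_y = -1941 N.
For equilibrium the remaining force must supply (−ΣF_x, −ΣF_y) = (243.4, 1941) N.
Magnitude = √((243.4)² + (1941)²) = 1956 N; direction = atan2(1941, 243.4) = 82.9°.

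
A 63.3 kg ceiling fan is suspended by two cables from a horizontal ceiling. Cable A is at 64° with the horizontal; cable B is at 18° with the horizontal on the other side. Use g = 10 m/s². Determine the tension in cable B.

Weight W = 63.3 × 10 = 633 N acts straight down.
Horizontal: T_A cos 64° = T_B cos 18°  →  T_A = 2.17 T_B.
Vertical: T_A sin 64° + T_B sin 18° = 633.
Substituting the horizontal relation into the vertical equation gives 2.259 T_B = 633, so T_B = 280.2 N.

T_B ≈ 280 N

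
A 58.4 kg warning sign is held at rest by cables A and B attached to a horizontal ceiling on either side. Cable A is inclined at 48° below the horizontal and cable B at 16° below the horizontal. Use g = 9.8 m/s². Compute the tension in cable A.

Weight W = 58.4 × 9.8 = 572.3 N acts straight down.
Horizontal: T_A cos 48° = T_B cos 16°  →  T_B = 0.6961 T_A.
Vertical: T_A sin 48° + T_B sin 16° = 572.3.
Substituting the horizontal relation into the vertical equation gives 0.935 T_A = 572.3, so T_A = 612.1 N.

T_A ≈ 612 N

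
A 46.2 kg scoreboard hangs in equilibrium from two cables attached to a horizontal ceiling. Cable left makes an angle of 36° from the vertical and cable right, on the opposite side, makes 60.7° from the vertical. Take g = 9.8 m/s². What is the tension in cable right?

T_right ≈ 268 N

Angles from the horizontal: cable left is 90° − 36° = 54°, cable right is 90° − 60.7° = 29.3°.
Weight W = 46.2 × 9.8 = 452.8 N acts straight down.
Horizontal: T_left cos 54° = T_right cos 29.3°  →  T_left = 1.484 T_right.
Vertical: T_left sin 54° + T_right sin 29.3° = 452.8.
Substituting the horizontal relation into the vertical equation gives 1.69 T_right = 452.8, so T_right = 268 N.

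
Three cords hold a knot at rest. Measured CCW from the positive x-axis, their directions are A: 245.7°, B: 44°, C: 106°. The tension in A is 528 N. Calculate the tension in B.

Resolve: ΣF_x = 528 cos 245.7° + T_B cos 44° + T_C cos 106° = 0.
        ΣF_y = 528 sin 245.7° + T_B sin 44° + T_C sin 106° = 0.
The known terms sum to (-217.3, -481.2) N, so 0.7193 T_B − 0.2756 T_C = 217.3 and 0.6947 T_B + 0.9613 T_C = 481.2.
Solving simultaneously: T_B = 386.8 N, T_C = 221.1 N.

T_B ≈ 387 N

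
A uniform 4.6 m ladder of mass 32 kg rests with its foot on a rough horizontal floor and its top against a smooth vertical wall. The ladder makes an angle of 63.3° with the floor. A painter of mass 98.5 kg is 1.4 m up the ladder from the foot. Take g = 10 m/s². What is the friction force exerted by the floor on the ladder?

Torques about the foot: N_wall · 4.6 sin 63.3° = 32×10×2.3 cos 63.3° + 98.5×10×1.4 cos 63.3° → N_wall = 231.25 N.
ΣF_x = 0: f_floor = N_wall = 231.25 N.

f ≈ 231 N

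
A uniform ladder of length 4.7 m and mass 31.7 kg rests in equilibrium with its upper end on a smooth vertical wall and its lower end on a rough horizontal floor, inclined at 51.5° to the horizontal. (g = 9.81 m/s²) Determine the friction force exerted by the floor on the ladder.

f ≈ 124 N

Torques about the foot: N_wall · 4.7 sin 51.5° = 31.7×9.81×2.35 cos 51.5° → N_wall = 123.68 N.
ΣF_x = 0: f_floor = N_wall = 123.68 N.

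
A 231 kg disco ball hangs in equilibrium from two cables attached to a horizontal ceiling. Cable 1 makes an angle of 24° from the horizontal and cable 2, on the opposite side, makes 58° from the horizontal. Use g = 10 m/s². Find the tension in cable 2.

T_2 ≈ 2130 N

Weight W = 231 × 10 = 2310 N acts straight down.
Horizontal: T_1 cos 24° = T_2 cos 58°  →  T_1 = 0.5801 T_2.
Vertical: T_1 sin 24° + T_2 sin 58° = 2310.
Substituting the horizontal relation into the vertical equation gives 1.084 T_2 = 2310, so T_2 = 2131 N.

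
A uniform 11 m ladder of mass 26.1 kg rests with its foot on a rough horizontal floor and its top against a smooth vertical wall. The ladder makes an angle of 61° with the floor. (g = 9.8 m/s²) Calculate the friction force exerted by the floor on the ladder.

Torques about the foot: N_wall · 11 sin 61° = 26.1×9.8×5.5 cos 61° → N_wall = 70.891 N.
ΣF_x = 0: f_floor = N_wall = 70.891 N.

f ≈ 70.9 N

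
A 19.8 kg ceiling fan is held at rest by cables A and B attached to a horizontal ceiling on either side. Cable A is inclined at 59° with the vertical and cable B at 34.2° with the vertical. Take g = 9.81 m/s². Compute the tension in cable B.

Angles from the horizontal: cable A is 90° − 59° = 31°, cable B is 90° − 34.2° = 55.8°.
Weight W = 19.8 × 9.81 = 194.2 N acts straight down.
Horizontal: T_A cos 31° = T_B cos 55.8°  →  T_A = 0.6557 T_B.
Vertical: T_A sin 31° + T_B sin 55.8° = 194.2.
Substituting the horizontal relation into the vertical equation gives 1.165 T_B = 194.2, so T_B = 166.8 N.

T_B ≈ 167 N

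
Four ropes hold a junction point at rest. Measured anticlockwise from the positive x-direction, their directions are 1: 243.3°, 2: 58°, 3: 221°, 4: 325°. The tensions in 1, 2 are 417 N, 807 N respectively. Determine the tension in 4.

T_4 ≈ 80.1 N

Resolve: ΣF_x = 417 cos 243.3° + 807 cos 58° + T_3 cos 221° + T_4 cos 325° = 0.
        ΣF_y = 417 sin 243.3° + 807 sin 58° + T_3 sin 221° + T_4 sin 325° = 0.
The known terms sum to (240.3, 311.8) N, so -0.7547 T_3 + 0.8192 T_4 = -240.3 and -0.6561 T_3 − 0.5736 T_4 = -311.8.
Solving simultaneously: T_3 = 405.3 N, T_4 = 80.09 N.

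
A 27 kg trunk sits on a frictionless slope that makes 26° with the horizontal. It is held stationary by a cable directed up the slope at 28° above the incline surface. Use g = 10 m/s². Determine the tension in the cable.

T ≈ 134 N

Take axes along and perpendicular to the incline. Weight components: W sin 26° = 118.4 N down-slope, W cos 26° = 242.7 N into the surface.
Along incline: T cos 28° = W sin 26° → T = 134.1 N.
Perpendicular: N = W cos 26° − T sin 28° = 179.7 N.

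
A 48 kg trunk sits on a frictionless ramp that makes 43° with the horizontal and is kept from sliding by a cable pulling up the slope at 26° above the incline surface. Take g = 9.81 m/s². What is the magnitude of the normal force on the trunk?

Take axes along and perpendicular to the incline. Weight components: W sin 43° = 321.1 N down-slope, W cos 43° = 344.4 N into the surface.
Along incline: T cos 26° = W sin 43° → T = 357.3 N.
Perpendicular: N = W cos 43° − T sin 26° = 187.7 N.

N ≈ 188 N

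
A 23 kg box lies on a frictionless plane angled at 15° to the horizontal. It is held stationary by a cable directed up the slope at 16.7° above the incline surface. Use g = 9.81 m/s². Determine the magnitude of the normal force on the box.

Take axes along and perpendicular to the incline. Weight components: W sin 15° = 58.4 N down-slope, W cos 15° = 217.9 N into the surface.
Along incline: T cos 16.7° = W sin 15° → T = 60.97 N.
Perpendicular: N = W cos 15° − T sin 16.7° = 200.4 N.

N ≈ 200 N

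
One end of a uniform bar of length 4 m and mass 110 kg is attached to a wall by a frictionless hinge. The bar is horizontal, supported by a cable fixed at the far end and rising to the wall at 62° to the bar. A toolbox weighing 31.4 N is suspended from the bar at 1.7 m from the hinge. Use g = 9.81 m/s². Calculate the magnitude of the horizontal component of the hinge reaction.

H_x ≈ 294 N

Take torques about the hinge: T sin 62° · 4 = 110×9.81×2 + 31.4×1.7 = 2211.6 N·m.
So T = 2211.6 / (0.8829 × 4) = 626.19 N.
ΣF_x = 0: H_x = T cos 62° = 293.98 N.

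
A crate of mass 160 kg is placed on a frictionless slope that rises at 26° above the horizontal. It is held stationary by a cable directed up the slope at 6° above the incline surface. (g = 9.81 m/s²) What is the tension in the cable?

T ≈ 692 N

Take axes along and perpendicular to the incline. Weight components: W sin 26° = 688.1 N down-slope, W cos 26° = 1411 N into the surface.
Along incline: T cos 6° = W sin 26° → T = 691.9 N.
Perpendicular: N = W cos 26° − T sin 6° = 1338 N.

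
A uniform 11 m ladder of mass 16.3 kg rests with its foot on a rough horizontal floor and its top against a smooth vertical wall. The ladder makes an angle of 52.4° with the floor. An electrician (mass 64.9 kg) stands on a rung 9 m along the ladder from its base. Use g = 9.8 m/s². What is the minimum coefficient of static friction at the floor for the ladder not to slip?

ΣF_y = 0: N_floor = 16.3×9.8 + 64.9×9.8 = 795.76 N.
Torques about the foot: N_wall · 11 sin 52.4° = 16.3×9.8×5.5 cos 52.4° + 64.9×9.8×9 cos 52.4° → N_wall = 462.25 N.
ΣF_x = 0: f_floor = N_wall = 462.25 N.
μ_min = f_floor / N_floor = 462.25 / 795.76 = 0.5809.

μ_min ≈ 0.581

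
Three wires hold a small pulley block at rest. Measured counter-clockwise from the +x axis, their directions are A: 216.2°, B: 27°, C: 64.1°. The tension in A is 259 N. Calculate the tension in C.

Resolve: ΣF_x = 259 cos 216.2° + T_B cos 27° + T_C cos 64.1° = 0.
        ΣF_y = 259 sin 216.2° + T_B sin 27° + T_C sin 64.1° = 0.
The known terms sum to (-209, -153) N, so 0.8910 T_B + 0.4368 T_C = 209 and 0.4540 T_B + 0.8996 T_C = 153.
Solving simultaneously: T_B = 200.9 N, T_C = 68.65 N.

T_C ≈ 68.6 N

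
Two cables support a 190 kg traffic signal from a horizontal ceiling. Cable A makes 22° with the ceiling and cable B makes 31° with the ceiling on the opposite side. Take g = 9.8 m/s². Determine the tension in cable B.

Weight W = 190 × 9.8 = 1862 N acts straight down.
Horizontal: T_A cos 22° = T_B cos 31°  →  T_A = 0.9245 T_B.
Vertical: T_A sin 22° + T_B sin 31° = 1862.
Substituting the horizontal relation into the vertical equation gives 0.8614 T_B = 1862, so T_B = 2162 N.

T_B ≈ 2160 N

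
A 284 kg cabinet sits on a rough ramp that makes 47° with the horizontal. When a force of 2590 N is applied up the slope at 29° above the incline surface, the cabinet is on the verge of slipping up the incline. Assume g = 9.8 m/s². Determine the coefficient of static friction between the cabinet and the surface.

μ ≈ 0.358

On the verge of sliding up the incline, friction is at its maximum μN and acts down the slope.
Perpendicular to incline: N = W cos 47° − P sin 29° = 1898 − 1256 = 642.5 N.
Along incline: P cos 29° − μN = W sin 47° → μ = −(W sin 47° − P cos 29°) / N = 0.3576.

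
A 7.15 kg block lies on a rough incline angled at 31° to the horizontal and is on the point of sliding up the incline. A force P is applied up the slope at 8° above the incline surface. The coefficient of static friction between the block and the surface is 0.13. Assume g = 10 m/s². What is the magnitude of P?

P ≈ 44.4 N

On the verge of sliding up the incline, friction equals μN and acts down the slope.
Perpendicular: N + P sin 8° = W cos 31° = 61.29 N.
Along incline: P cos 8° = W sin 31° + μN  with W sin 31° = 36.83 N.
Solving the pair for P and N: P = 44.42 N, N = 55.11 N (and f = μN = 7.164 N).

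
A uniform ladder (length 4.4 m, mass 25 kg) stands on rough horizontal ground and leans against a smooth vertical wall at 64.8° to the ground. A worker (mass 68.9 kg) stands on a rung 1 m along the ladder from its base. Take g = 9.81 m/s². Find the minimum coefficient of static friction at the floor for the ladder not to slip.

ΣF_y = 0: N_floor = 25×9.81 + 68.9×9.81 = 921.16 N.
Torques about the foot: N_wall · 4.4 sin 64.8° = 25×9.81×2.2 cos 64.8° + 68.9×9.81×1 cos 64.8° → N_wall = 129.99 N.
ΣF_x = 0: f_floor = N_wall = 129.99 N.
μ_min = f_floor / N_floor = 129.99 / 921.16 = 0.1411.

μ_min ≈ 0.141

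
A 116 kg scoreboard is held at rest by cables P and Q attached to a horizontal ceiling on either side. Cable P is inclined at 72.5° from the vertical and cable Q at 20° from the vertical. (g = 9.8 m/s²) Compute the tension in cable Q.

Angles from the horizontal: cable P is 90° − 72.5° = 17.5°, cable Q is 90° − 20° = 70°.
Weight W = 116 × 9.8 = 1137 N acts straight down.
Horizontal: T_P cos 17.5° = T_Q cos 70°  →  T_P = 0.3586 T_Q.
Vertical: T_P sin 17.5° + T_Q sin 70° = 1137.
Substituting the horizontal relation into the vertical equation gives 1.048 T_Q = 1137, so T_Q = 1085 N.

T_Q ≈ 1090 N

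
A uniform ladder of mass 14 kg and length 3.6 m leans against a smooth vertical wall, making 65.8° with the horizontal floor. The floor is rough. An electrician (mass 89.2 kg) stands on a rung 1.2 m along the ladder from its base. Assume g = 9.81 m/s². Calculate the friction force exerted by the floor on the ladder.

f ≈ 162 N

Torques about the foot: N_wall · 3.6 sin 65.8° = 14×9.81×1.8 cos 65.8° + 89.2×9.81×1.2 cos 65.8° → N_wall = 161.95 N.
ΣF_x = 0: f_floor = N_wall = 161.95 N.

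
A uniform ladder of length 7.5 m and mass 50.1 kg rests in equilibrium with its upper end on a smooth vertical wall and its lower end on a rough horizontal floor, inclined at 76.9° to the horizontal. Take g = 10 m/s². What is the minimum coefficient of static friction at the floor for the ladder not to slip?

μ_min ≈ 0.116

ΣF_y = 0: N_floor = 50.1×10 = 501 N.
Torques about the foot: N_wall · 7.5 sin 76.9° = 50.1×10×3.75 cos 76.9° → N_wall = 58.293 N.
ΣF_x = 0: f_floor = N_wall = 58.293 N.
μ_min = f_floor / N_floor = 58.293 / 501 = 0.1164.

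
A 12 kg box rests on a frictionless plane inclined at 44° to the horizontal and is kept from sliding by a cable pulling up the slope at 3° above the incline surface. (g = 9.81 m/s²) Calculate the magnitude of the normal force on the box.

N ≈ 80.4 N

Take axes along and perpendicular to the incline. Weight components: W sin 44° = 81.78 N down-slope, W cos 44° = 84.68 N into the surface.
Along incline: T cos 3° = W sin 44° → T = 81.89 N.
Perpendicular: N = W cos 44° − T sin 3° = 80.4 N.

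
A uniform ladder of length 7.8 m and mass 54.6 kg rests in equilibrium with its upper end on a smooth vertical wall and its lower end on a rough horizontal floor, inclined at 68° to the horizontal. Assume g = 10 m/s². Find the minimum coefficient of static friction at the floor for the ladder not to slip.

μ_min ≈ 0.202

ΣF_y = 0: N_floor = 54.6×10 = 546 N.
Torques about the foot: N_wall · 7.8 sin 68° = 54.6×10×3.9 cos 68° → N_wall = 110.3 N.
ΣF_x = 0: f_floor = N_wall = 110.3 N.
μ_min = f_floor / N_floor = 110.3 / 546 = 0.202.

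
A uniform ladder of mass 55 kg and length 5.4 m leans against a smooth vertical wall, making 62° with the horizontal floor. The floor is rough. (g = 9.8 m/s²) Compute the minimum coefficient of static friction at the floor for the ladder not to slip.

ΣF_y = 0: N_floor = 55×9.8 = 539 N.
Torques about the foot: N_wall · 5.4 sin 62° = 55×9.8×2.7 cos 62° → N_wall = 143.3 N.
ΣF_x = 0: f_floor = N_wall = 143.3 N.
μ_min = f_floor / N_floor = 143.3 / 539 = 0.2659.

μ_min ≈ 0.266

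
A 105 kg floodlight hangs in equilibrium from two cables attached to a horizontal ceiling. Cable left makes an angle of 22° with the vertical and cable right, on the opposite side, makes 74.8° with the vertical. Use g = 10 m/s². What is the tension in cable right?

Angles from the horizontal: cable left is 90° − 22° = 68°, cable right is 90° − 74.8° = 15.2°.
Weight W = 105 × 10 = 1050 N acts straight down.
Horizontal: T_left cos 68° = T_right cos 15.2°  →  T_left = 2.576 T_right.
Vertical: T_left sin 68° + T_right sin 15.2° = 1050.
Substituting the horizontal relation into the vertical equation gives 2.651 T_right = 1050, so T_right = 396.1 N.

T_right ≈ 396 N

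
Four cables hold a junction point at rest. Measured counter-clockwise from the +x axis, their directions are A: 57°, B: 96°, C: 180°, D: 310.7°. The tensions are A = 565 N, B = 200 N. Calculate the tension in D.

Resolve: ΣF_x = 565 cos 57° + 200 cos 96° + T_C cos 180° + T_D cos 310.7° = 0.
        ΣF_y = 565 sin 57° + 200 sin 96° + T_C sin 180° + T_D sin 310.7° = 0.
The known terms sum to (286.8, 672.8) N, so -1.0000 T_C + 0.6521 T_D = -286.8 and 0.0000 T_C − 0.7581 T_D = -672.8.
Solving simultaneously: T_C = 865.5 N, T_D = 887.4 N.

T_D ≈ 887 N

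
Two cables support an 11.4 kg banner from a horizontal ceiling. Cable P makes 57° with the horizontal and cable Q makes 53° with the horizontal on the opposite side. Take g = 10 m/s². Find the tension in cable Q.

Weight W = 11.4 × 10 = 114 N acts straight down.
Horizontal: T_P cos 57° = T_Q cos 53°  →  T_P = 1.105 T_Q.
Vertical: T_P sin 57° + T_Q sin 53° = 114.
Substituting the horizontal relation into the vertical equation gives 1.725 T_Q = 114, so T_Q = 66.07 N.

T_Q ≈ 66.1 N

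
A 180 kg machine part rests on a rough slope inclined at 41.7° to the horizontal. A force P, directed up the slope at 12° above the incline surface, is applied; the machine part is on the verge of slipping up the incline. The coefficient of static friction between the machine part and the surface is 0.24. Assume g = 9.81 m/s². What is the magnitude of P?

P ≈ 1450 N

On the verge of sliding up the incline, friction equals μN and acts down the slope.
Perpendicular: N + P sin 12° = W cos 41.7° = 1318 N.
Along incline: P cos 12° = W sin 41.7° + μN  with W sin 41.7° = 1175 N.
Solving the pair for P and N: P = 1450 N, N = 1017 N (and f = μN = 244 N).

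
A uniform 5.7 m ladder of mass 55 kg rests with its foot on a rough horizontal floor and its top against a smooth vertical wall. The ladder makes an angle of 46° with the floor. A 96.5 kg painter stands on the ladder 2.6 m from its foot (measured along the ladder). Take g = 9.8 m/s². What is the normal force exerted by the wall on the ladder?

Torques about the foot: N_wall · 5.7 sin 46° = 55×9.8×2.85 cos 46° + 96.5×9.8×2.6 cos 46° → N_wall = 676.82 N.

N_wall ≈ 677 N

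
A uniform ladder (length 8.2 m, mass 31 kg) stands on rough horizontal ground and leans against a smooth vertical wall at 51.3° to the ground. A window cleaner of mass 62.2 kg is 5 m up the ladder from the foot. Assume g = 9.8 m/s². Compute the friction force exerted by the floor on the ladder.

f ≈ 419 N

Torques about the foot: N_wall · 8.2 sin 51.3° = 31×9.8×4.1 cos 51.3° + 62.2×9.8×5 cos 51.3° → N_wall = 419.47 N.
ΣF_x = 0: f_floor = N_wall = 419.47 N.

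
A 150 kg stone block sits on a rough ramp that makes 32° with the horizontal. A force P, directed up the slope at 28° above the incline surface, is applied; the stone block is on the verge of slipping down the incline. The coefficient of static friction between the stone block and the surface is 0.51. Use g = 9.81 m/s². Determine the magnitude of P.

P ≈ 223 N

On the verge of sliding down the incline, friction equals μN and acts up the slope.
Perpendicular: N + P sin 28° = W cos 32° = 1248 N.
Along incline: P cos 28° + μN = W sin 32° with W sin 32° = 779.8 N.
Solving the pair for P and N: P = 222.8 N, N = 1143 N (and f = μN = 583.1 N).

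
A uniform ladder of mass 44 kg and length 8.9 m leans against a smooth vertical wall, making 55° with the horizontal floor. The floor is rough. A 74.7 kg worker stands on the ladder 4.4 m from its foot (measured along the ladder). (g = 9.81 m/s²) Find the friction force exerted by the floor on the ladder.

Torques about the foot: N_wall · 8.9 sin 55° = 44×9.81×4.45 cos 55° + 74.7×9.81×4.4 cos 55° → N_wall = 404.79 N.
ΣF_x = 0: f_floor = N_wall = 404.79 N.

f ≈ 405 N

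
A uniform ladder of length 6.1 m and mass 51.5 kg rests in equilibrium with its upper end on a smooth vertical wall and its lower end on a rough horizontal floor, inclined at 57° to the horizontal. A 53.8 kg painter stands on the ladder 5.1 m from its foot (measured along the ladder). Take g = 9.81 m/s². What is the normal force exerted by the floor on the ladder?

N_floor ≈ 1030 N

ΣF_y = 0: N_floor = 51.5×9.81 + 53.8×9.81 = 1033 N.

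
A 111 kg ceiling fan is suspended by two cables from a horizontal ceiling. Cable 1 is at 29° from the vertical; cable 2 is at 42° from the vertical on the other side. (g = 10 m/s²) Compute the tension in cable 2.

T_2 ≈ 569 N

Angles from the horizontal: cable 1 is 90° − 29° = 61°, cable 2 is 90° − 42° = 48°.
Weight W = 111 × 10 = 1110 N acts straight down.
Horizontal: T_1 cos 61° = T_2 cos 48°  →  T_1 = 1.38 T_2.
Vertical: T_1 sin 61° + T_2 sin 48° = 1110.
Substituting the horizontal relation into the vertical equation gives 1.95 T_2 = 1110, so T_2 = 569.1 N.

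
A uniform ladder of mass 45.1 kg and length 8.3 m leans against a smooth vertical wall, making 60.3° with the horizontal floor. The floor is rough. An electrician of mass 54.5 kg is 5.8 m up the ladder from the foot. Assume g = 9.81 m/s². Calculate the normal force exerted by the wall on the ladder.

Torques about the foot: N_wall · 8.3 sin 60.3° = 45.1×9.81×4.15 cos 60.3° + 54.5×9.81×5.8 cos 60.3° → N_wall = 339.28 N.

N_wall ≈ 339 N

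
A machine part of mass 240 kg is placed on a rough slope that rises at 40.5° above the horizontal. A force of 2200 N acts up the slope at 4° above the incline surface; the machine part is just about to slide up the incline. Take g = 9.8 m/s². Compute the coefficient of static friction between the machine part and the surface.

On the verge of sliding up the incline, friction is at its maximum μN and acts down the slope.
Perpendicular to incline: N = W cos 40.5° − P sin 4° = 1788 − 153.5 = 1635 N.
Along incline: P cos 4° − μN = W sin 40.5° → μ = −(W sin 40.5° − P cos 4°) / N = 0.408.

μ ≈ 0.408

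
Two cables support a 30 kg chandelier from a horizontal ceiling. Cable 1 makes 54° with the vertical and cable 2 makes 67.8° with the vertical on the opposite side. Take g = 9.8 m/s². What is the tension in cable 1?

T_1 ≈ 320 N

Angles from the horizontal: cable 1 is 90° − 54° = 36°, cable 2 is 90° − 67.8° = 22.2°.
Weight W = 30 × 9.8 = 294 N acts straight down.
Horizontal: T_1 cos 36° = T_2 cos 22.2°  →  T_2 = 0.8738 T_1.
Vertical: T_1 sin 36° + T_2 sin 22.2° = 294.
Substituting the horizontal relation into the vertical equation gives 0.9179 T_1 = 294, so T_1 = 320.3 N.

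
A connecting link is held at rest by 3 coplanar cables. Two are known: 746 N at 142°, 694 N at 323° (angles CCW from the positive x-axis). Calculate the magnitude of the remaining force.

Sum the known components: ΣF_x = -33.6 N, ΣF_y = 41.62 N.
For equilibrium the remaining force must supply (−ΣF_x, −ΣF_y) = (33.6, -41.62) N.
Magnitude = √((33.6)² + (-41.62)²) = 53.49 N; direction = atan2(-41.62, 33.6) = 308.9°.

F ≈ 53.5 N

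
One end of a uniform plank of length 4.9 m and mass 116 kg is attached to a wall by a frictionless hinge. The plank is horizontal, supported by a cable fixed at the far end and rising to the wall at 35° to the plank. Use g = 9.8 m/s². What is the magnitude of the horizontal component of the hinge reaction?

H_x ≈ 812 N

Take torques about the hinge: T sin 35° · 4.9 = 116×9.8×2.45 = 2785.2 N·m.
So T = 2785.2 / (0.5736 × 4.9) = 990.98 N.
ΣF_x = 0: H_x = T cos 35° = 811.76 N.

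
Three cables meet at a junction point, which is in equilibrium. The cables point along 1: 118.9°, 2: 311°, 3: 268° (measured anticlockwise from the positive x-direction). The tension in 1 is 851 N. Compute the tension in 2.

T_2 ≈ 641 N

Resolve: ΣF_x = 851 cos 118.9° + T_2 cos 311° + T_3 cos 268° = 0.
        ΣF_y = 851 sin 118.9° + T_2 sin 311° + T_3 sin 268° = 0.
The known terms sum to (-411.3, 745) N, so 0.6561 T_2 − 0.0349 T_3 = 411.3 and -0.7547 T_2 − 0.9994 T_3 = -745.
Solving simultaneously: T_2 = 640.8 N, T_3 = 261.6 N.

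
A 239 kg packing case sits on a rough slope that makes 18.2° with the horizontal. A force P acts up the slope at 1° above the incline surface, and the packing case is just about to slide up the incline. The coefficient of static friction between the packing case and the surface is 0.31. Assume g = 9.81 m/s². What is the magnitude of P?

P ≈ 1420 N

On the verge of sliding up the incline, friction equals μN and acts down the slope.
Perpendicular: N + P sin 1° = W cos 18.2° = 2227 N.
Along incline: P cos 1° = W sin 18.2° + μN  with W sin 18.2° = 732.3 N.
Solving the pair for P and N: P = 1415 N, N = 2203 N (and f = μN = 682.8 N).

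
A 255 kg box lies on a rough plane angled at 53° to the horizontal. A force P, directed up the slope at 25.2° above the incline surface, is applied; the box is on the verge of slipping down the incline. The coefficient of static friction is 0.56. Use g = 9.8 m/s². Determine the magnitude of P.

P ≈ 1730 N

On the verge of sliding down the incline, friction equals μN and acts up the slope.
Perpendicular: N + P sin 25.2° = W cos 53° = 1504 N.
Along incline: P cos 25.2° + μN = W sin 53° with W sin 53° = 1996 N.
Solving the pair for P and N: P = 1731 N, N = 766.9 N (and f = μN = 429.4 N).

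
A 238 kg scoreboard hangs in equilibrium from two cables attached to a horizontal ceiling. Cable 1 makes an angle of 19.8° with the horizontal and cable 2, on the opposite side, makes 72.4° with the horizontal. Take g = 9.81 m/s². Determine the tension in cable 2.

Weight W = 238 × 9.81 = 2335 N acts straight down.
Horizontal: T_1 cos 19.8° = T_2 cos 72.4°  →  T_1 = 0.3214 T_2.
Vertical: T_1 sin 19.8° + T_2 sin 72.4° = 2335.
Substituting the horizontal relation into the vertical equation gives 1.062 T_2 = 2335, so T_2 = 2198 N.

T_2 ≈ 2200 N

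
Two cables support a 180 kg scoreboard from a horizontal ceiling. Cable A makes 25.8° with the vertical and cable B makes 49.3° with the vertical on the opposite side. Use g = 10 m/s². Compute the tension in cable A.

T_A ≈ 1410 N

Angles from the horizontal: cable A is 90° − 25.8° = 64.2°, cable B is 90° − 49.3° = 40.7°.
Weight W = 180 × 10 = 1800 N acts straight down.
Horizontal: T_A cos 64.2° = T_B cos 40.7°  →  T_B = 0.5741 T_A.
Vertical: T_A sin 64.2° + T_B sin 40.7° = 1800.
Substituting the horizontal relation into the vertical equation gives 1.275 T_A = 1800, so T_A = 1412 N.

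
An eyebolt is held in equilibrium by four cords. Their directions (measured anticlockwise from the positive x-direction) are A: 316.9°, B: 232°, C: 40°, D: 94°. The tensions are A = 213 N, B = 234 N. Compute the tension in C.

T_C ≈ 14.3 N

Resolve: ΣF_x = 213 cos 316.9° + 234 cos 232° + T_C cos 40° + T_D cos 94° = 0.
        ΣF_y = 213 sin 316.9° + 234 sin 232° + T_C sin 40° + T_D sin 94° = 0.
The known terms sum to (11.46, -329.9) N, so 0.7660 T_C − 0.0698 T_D = -11.46 and 0.6428 T_C + 0.9976 T_D = 329.9.
Solving simultaneously: T_C = 14.32 N, T_D = 321.5 N.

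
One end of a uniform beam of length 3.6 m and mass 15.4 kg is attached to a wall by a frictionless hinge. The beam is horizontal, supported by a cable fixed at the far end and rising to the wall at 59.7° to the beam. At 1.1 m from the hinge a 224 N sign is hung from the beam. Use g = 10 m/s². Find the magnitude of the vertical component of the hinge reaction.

Take torques about the hinge: T sin 59.7° · 3.6 = 15.4×10×1.8 + 224×1.1 = 523.6 N·m.
So T = 523.6 / (0.8634 × 3.6) = 168.46 N.
ΣF_y = 0: H_y = (15.4×10 + 224) − T sin 59.7° = 378 − 145.44 = 232.56 N.

|H_y| ≈ 233 N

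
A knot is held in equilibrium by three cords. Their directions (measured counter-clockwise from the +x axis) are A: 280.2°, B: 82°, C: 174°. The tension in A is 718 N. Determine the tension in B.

T_B ≈ 690 N

Resolve: ΣF_x = 718 cos 280.2° + T_B cos 82° + T_C cos 174° = 0.
        ΣF_y = 718 sin 280.2° + T_B sin 82° + T_C sin 174° = 0.
The known terms sum to (127.1, -706.7) N, so 0.1392 T_B − 0.9945 T_C = -127.1 and 0.9903 T_B + 0.1045 T_C = 706.7.
Solving simultaneously: T_B = 689.9 N, T_C = 224.4 N.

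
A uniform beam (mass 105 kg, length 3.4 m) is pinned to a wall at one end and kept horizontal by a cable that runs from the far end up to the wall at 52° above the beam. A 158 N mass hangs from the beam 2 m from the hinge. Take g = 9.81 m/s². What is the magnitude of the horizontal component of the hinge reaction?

Take torques about the hinge: T sin 52° · 3.4 = 105×9.81×1.7 + 158×2 = 2067.1 N·m.
So T = 2067.1 / (0.7880 × 3.4) = 771.52 N.
ΣF_x = 0: H_x = T cos 52° = 475 N.

H_x ≈ 475 N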